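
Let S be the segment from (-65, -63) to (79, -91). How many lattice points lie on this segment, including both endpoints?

The number of lattice points on a segment between lattice points is gcd(|Δx|,|Δy|) + 1 = gcd(144,28) + 1 = 4 + 1 = 5.

5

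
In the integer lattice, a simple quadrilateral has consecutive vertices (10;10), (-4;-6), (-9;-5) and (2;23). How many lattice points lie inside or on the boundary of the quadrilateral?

234

Using the shoelace formula, 2A = |[10·(-6) − (-4)·10] + [(-4)·(-5) − (-9)·(-6)] + [(-9)·23 − 2·(-5)] + [2·10 − 10·23]| = 461, so the area is 230.5.
The number of boundary lattice points is Σ gcd(|Δx|,|Δy|) = gcd(14,16) + gcd(5,1) + gcd(11,28) + gcd(8,13) = 2+1+1+1 = 5.
Pick's theorem gives I = A − B/2 + 1 = 230.5 − 5/2 + 1 = 229, so the closed region contains I + B = 229 + 5 = 234 lattice points.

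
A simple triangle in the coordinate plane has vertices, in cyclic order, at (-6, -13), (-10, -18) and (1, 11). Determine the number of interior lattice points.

30

The shoelace formula gives twice the area as |[(-6)·(-18) − (-10)·(-13)] + [(-10)·11 − 1·(-18)] + [1·(-13) − (-6)·11]| = 61, so the area is 30.5.
Along each edge there are gcd(|Δx|,|Δy|)+1 lattice points, so counting each shared vertex once the boundary has gcd(4,5) + gcd(11,29) + gcd(7,24) = 1+1+1 = 3.
Pick's theorem gives I = A − B/2 + 1 = 30.5 − 3/2 + 1 = 30.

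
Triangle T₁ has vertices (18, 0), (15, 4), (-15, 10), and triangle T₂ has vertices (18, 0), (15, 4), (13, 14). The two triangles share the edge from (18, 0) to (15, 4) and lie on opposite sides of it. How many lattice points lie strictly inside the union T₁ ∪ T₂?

58

The union is the simple quadrilateral with vertices (18, 0), (-15, 10), (15, 4), (13, 14) in order.
Using the shoelace formula, 2A = |(18·10 − (-15)·0) + ((-15)·4 − 15·10) + (15·14 − 13·4) + (13·0 − 18·14)| = 124, so the area is 62.
Along each edge there are gcd(|Δx|,|Δy|)+1 lattice points, so counting each shared vertex once the boundary has gcd(33,10) + gcd(30,6) + gcd(2,10) + gcd(5,14) = 1+6+2+1 = 10.
By Pick's theorem I = A − B/2 + 1 = 62 − 10/2 + 1 = 58.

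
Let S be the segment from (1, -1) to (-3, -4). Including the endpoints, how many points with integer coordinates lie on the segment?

The number of lattice points on a segment between lattice points is gcd(|Δx|,|Δy|) + 1 = gcd(4,3) + 1 = 1 + 1 = 2.

2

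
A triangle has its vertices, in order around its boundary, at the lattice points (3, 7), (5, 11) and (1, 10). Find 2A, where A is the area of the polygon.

By the shoelace formula, twice the signed area is |(3·11 − 5·7) + (5·10 − 1·11) + (1·7 − 3·10)| = 14, so the area is 7.

14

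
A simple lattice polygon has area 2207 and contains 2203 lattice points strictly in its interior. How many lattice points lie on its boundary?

Pick's theorem gives A = I + B/2 − 1, so B = 2(A − I + 1) = 2(2207 − 2203 + 1) = 10.

10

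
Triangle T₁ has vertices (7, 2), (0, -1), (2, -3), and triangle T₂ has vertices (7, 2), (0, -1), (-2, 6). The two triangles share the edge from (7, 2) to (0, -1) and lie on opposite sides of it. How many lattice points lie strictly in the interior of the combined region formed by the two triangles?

The union is the simple quadrilateral with vertices (7, 2), (2, -3), (0, -1), (-2, 6) in order.
By the shoelace formula, twice the signed area is |(7·(-3) − 2·2) + (2·(-1) − 0·(-3)) + (0·6 − (-2)·(-1)) + ((-2)·2 − 7·6)| = 75, so the area is 75/2.
The number of boundary lattice points is Σ gcd(|Δx|,|Δy|) = gcd(5,5) + gcd(2,2) + gcd(2,7) + gcd(9,4) = 5+2+1+1 = 9.
By Pick's theorem I = A − B/2 + 1 = 75/2 − 9/2 + 1 = 34.

34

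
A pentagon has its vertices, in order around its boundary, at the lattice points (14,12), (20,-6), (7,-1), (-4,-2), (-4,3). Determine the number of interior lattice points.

By the shoelace formula, twice the signed area is |(14·(-6) − 20·12) + (20·(-1) − 7·(-6)) + (7·(-2) − (-4)·(-1)) + ((-4)·3 − (-4)·(-2)) + ((-4)·12 − 14·3)| = 430, so the area is 215.
Along each edge there are gcd(|Δx|,|Δy|)+1 lattice points, so counting each shared vertex once the boundary has gcd(6,18) + gcd(13,5) + gcd(11,1) + gcd(0,5) + gcd(18,9) = 6+1+1+5+9 = 22.
Pick's theorem gives I = A − B/2 + 1 = 215 − 22/2 + 1 = 205.

205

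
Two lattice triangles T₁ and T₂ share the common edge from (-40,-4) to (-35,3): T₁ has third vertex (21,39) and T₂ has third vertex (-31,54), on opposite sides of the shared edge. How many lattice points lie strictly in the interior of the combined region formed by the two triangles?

The union is the simple quadrilateral with vertices (-40,-4), (21,39), (-35,3), (-31,54) in order.
The shoelace formula gives twice the area as |((-40)·39 − 21·(-4)) + (21·3 − (-35)·39) + ((-35)·54 − (-31)·3) + ((-31)·(-4) − (-40)·54)| = 439, so the area is 439/2.
Along each edge there are gcd(|Δx|,|Δy|)+1 lattice points, so counting each shared vertex once the boundary has gcd(61,43) + gcd(56,36) + gcd(4,51) + gcd(9,58) = 1+4+1+1 = 7.
By Pick's theorem I = A − B/2 + 1 = 439/2 − 7/2 + 1 = 217.

217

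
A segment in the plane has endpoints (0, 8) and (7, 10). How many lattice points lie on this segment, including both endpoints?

The number of lattice points on a segment between lattice points is gcd(|Δx|,|Δy|) + 1 = gcd(7,2) + 1 = 1 + 1 = 2.

2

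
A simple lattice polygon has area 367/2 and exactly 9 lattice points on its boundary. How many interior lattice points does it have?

From Pick's theorem, I = A − B/2 + 1 = 367/2 − 9/2 + 1 = 180.

180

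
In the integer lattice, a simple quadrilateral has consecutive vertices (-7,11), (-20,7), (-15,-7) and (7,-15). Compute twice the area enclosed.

662

Using the shoelace formula, 2A = |((-7)·7 − (-20)·11) + ((-20)·(-7) − (-15)·7) + ((-15)·(-15) − 7·(-7)) + (7·11 − (-7)·(-15))| = 662, so the area is 331.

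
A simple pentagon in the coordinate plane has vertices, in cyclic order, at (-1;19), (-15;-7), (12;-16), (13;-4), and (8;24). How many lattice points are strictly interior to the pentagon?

642

The shoelace formula gives twice the area as |((-1)·(-7) − (-15)·19) + ((-15)·(-16) − 12·(-7)) + (12·(-4) − 13·(-16)) + (13·24 − 8·(-4)) + (8·19 − (-1)·24)| = 1296, so the area is 648.
Along each edge there are gcd(|Δx|,|Δy|)+1 lattice points, so counting each shared vertex once the boundary has gcd(14,26) + gcd(27,9) + gcd(1,12) + gcd(5,28) + gcd(9,5) = 2+9+1+1+1 = 14.
Pick's theorem gives I = A − B/2 + 1 = 648 − 14/2 + 1 = 642.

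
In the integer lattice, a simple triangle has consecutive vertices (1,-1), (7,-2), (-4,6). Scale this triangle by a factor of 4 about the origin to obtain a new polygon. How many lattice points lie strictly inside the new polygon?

291

The shoelace formula gives twice the area as |(1·(-2) − 7·(-1)) + (7·6 − (-4)·(-2)) + ((-4)·(-1) − 1·6)| = 37, so the area is 18.5.
Summing gcd(|Δx|,|Δy|) over the edges gives the boundary count: gcd(6,1) + gcd(11,8) + gcd(5,7) = 1+1+1 = 3.
Scaling by 4 multiplies the area by 4² = 16 (so the new area is 296) and multiplies the boundary lattice-point count by 4, giving 12.
By Pick's theorem, the interior count of the dilated polygon is 296 − 12/2 + 1 = 291.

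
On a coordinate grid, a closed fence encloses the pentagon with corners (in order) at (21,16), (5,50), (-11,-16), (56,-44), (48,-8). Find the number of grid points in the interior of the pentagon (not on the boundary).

By the shoelace formula, twice the signed area is |(21·50 − 5·16) + (5·(-16) − (-11)·50) + ((-11)·(-44) − 56·(-16)) + (56·(-8) − 48·(-44)) + (48·16 − 21·(-8))| = 5420, so the area is 2710.
The number of boundary lattice points is Σ gcd(|Δx|,|Δy|) = gcd(16,34) + gcd(16,66) + gcd(67,28) + gcd(8,36) + gcd(27,24) = 2+2+1+4+3 = 12.
By Pick's theorem A = I + B/2 − 1, so I = 2710 − 12/2 + 1 = 2705.

2705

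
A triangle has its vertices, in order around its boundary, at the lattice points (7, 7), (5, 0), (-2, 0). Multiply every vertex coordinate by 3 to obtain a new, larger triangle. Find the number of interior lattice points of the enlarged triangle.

Using the shoelace formula, 2A = |(7·0 − 5·7) + (5·0 − (-2)·0) + ((-2)·7 − 7·0)| = 49, so the area is 49/2.
The number of boundary lattice points is Σ gcd(|Δx|,|Δy|) = gcd(2,7) + gcd(7,0) + gcd(9,7) = 1+7+1 = 9.
Scaling by 3 multiplies the area by 3² = 9 (so the new area is 220.5) and multiplies the boundary lattice-point count by 3, giving 27.
By Pick's theorem, the interior count of the dilated polygon is 220.5 − 27/2 + 1 = 208.

208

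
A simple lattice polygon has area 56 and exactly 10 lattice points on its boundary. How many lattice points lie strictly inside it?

From Pick's theorem, I = A − B/2 + 1 = 56 − 10/2 + 1 = 52.

52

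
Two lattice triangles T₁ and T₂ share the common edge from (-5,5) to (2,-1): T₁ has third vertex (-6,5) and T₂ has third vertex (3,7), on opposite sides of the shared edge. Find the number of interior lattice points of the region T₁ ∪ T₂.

32

The union is the simple quadrilateral with vertices (-5,5), (-6,5), (2,-1), (3,7) in order.
The shoelace formula gives twice the area as |((-5)·5 − (-6)·5) + ((-6)·(-1) − 2·5) + (2·7 − 3·(-1)) + (3·5 − (-5)·7)| = 68, so the area is 34.
The number of boundary lattice points is Σ gcd(|Δx|,|Δy|) = gcd(1,0) + gcd(8,6) + gcd(1,8) + gcd(8,2) = 1+2+1+2 = 6.
By Pick's theorem I = A − B/2 + 1 = 34 − 6/2 + 1 = 32.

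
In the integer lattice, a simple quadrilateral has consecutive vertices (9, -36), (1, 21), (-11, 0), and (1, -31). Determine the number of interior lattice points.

518

The shoelace formula gives twice the area as |[9·21 − 1·(-36)] + [1·0 − (-11)·21] + [(-11)·(-31) − 1·0] + [1·(-36) − 9·(-31)]| = 1040, so the area is 520.
The number of boundary lattice points is Σ gcd(|Δx|,|Δy|) = gcd(8,57) + gcd(12,21) + gcd(12,31) + gcd(8,5) = 1+3+1+1 = 6.
By Pick's theorem A = I + B/2 − 1, so I = 520 − 6/2 + 1 = 518.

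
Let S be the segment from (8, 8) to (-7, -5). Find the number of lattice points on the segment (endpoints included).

The number of lattice points on a segment between lattice points is gcd(|Δx|,|Δy|) + 1 = gcd(15,13) + 1 = 1 + 1 = 2.

2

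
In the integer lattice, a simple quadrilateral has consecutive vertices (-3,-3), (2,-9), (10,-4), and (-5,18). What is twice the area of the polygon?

By the shoelace formula, twice the signed area is |[(-3)·(-9) − 2·(-3)] + [2·(-4) − 10·(-9)] + [10·18 − (-5)·(-4)] + [(-5)·(-3) − (-3)·18]| = 344, so the area is 172.

344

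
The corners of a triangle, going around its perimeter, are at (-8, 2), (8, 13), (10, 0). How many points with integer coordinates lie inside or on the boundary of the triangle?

118

Using the shoelace formula, 2A = |((-8)·13 − 8·2) + (8·0 − 10·13) + (10·2 − (-8)·0)| = 230, so the area is 115.
Summing gcd(|Δx|,|Δy|) over the edges gives the boundary count: gcd(16,11) + gcd(2,13) + gcd(18,2) = 1+1+2 = 4.
Pick's theorem gives I = A − B/2 + 1 = 115 − 4/2 + 1 = 114, so the closed region contains I + B = 114 + 4 = 118 lattice points.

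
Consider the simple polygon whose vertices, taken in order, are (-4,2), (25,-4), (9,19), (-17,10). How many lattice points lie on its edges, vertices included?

4

The number of boundary lattice points is Σ gcd(|Δx|,|Δy|) = gcd(29,6) + gcd(16,23) + gcd(26,9) + gcd(13,8) = 1+1+1+1 = 4.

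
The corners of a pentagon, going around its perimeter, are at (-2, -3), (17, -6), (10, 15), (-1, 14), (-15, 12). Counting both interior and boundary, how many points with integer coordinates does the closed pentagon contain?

407

Using the shoelace formula, 2A = |((-2)·(-6) − 17·(-3)) + (17·15 − 10·(-6)) + (10·14 − (-1)·15) + ((-1)·12 − (-15)·14) + ((-15)·(-3) − (-2)·12)| = 800, so the area is 400.
The number of boundary lattice points is Σ gcd(|Δx|,|Δy|) = gcd(19,3) + gcd(7,21) + gcd(11,1) + gcd(14,2) + gcd(13,15) = 1+7+1+2+1 = 12.
Pick's theorem gives I = A − B/2 + 1 = 400 − 12/2 + 1 = 395, so the closed region contains I + B = 395 + 12 = 407 lattice points.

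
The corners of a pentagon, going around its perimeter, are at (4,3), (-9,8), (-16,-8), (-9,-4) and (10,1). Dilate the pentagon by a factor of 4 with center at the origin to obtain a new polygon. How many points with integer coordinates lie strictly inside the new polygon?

2453

The shoelace formula gives twice the area as |(4·8 − (-9)·3) + ((-9)·(-8) − (-16)·8) + ((-16)·(-4) − (-9)·(-8)) + ((-9)·1 − 10·(-4)) + (10·3 − 4·1)| = 308, so the area is 154.
The number of boundary lattice points is Σ gcd(|Δx|,|Δy|) = gcd(13,5) + gcd(7,16) + gcd(7,4) + gcd(19,5) + gcd(6,2) = 1+1+1+1+2 = 6.
Scaling by 4 multiplies the area by 4² = 16 (so the new area is 2464) and multiplies the boundary lattice-point count by 4, giving 24.
By Pick's theorem, the interior count of the dilated polygon is 2464 − 24/2 + 1 = 2453.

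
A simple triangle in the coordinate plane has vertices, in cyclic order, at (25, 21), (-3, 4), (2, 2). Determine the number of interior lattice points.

The shoelace formula gives twice the area as |[25·4 − (-3)·21] + [(-3)·2 − 2·4] + [2·21 − 25·2]| = 141, so the area is 70.5.
The number of boundary lattice points is Σ gcd(|Δx|,|Δy|) = gcd(28,17) + gcd(5,2) + gcd(23,19) = 1+1+1 = 3.
Pick's theorem gives I = A − B/2 + 1 = 70.5 − 3/2 + 1 = 70.

70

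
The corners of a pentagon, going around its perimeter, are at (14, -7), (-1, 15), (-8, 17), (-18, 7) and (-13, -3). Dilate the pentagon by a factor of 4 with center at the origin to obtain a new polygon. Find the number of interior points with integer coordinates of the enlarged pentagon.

6637

Using the shoelace formula, 2A = |(14·15 − (-1)·(-7)) + ((-1)·17 − (-8)·15) + ((-8)·7 − (-18)·17) + ((-18)·(-3) − (-13)·7) + ((-13)·(-7) − 14·(-3))| = 834, so the area is 417.
Summing gcd(|Δx|,|Δy|) over the edges gives the boundary count: gcd(15,22) + gcd(7,2) + gcd(10,10) + gcd(5,10) + gcd(27,4) = 1+1+10+5+1 = 18.
Scaling by 4 multiplies the area by 4² = 16 (so the new area is 6672) and multiplies the boundary lattice-point count by 4, giving 72.
By Pick's theorem, the interior count of the dilated polygon is 6672 − 72/2 + 1 = 6637.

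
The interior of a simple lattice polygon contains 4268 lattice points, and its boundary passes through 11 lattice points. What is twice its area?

By Pick's theorem, A = I + B/2 − 1 = 4268 + 11/2 − 1 = 8545/2.
Hence 2A = 8545.

8545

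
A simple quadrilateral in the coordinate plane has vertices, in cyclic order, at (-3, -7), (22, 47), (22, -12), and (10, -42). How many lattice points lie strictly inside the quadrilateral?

By the shoelace formula, twice the signed area is |((-3)·47 − 22·(-7)) + (22·(-12) − 22·47) + (22·(-42) − 10·(-12)) + (10·(-7) − (-3)·(-42))| = 2285, so the area is 1142.5.
Summing gcd(|Δx|,|Δy|) over the edges gives the boundary count: gcd(25,54) + gcd(0,59) + gcd(12,30) + gcd(13,35) = 1+59+6+1 = 67.
By Pick's theorem A = I + B/2 − 1, so I = 1142.5 − 67/2 + 1 = 1110.

1110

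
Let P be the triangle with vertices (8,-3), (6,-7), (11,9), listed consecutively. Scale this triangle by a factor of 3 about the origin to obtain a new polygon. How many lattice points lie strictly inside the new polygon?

Using the shoelace formula, 2A = |[8·(-7) − 6·(-3)] + [6·9 − 11·(-7)] + [11·(-3) − 8·9]| = 12, so the area is 6.
Along each edge there are gcd(|Δx|,|Δy|)+1 lattice points, so counting each shared vertex once the boundary has gcd(2,4) + gcd(5,16) + gcd(3,12) = 2+1+3 = 6.
Scaling by 3 multiplies the area by 3² = 9 (so the new area is 54) and multiplies the boundary lattice-point count by 3, giving 18.
By Pick's theorem, the interior count of the dilated polygon is 54 − 18/2 + 1 = 46.

46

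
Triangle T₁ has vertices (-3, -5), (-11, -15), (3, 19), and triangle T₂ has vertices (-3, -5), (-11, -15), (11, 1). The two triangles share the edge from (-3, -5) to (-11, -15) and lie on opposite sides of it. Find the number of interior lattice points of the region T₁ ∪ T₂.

107

The union is the simple quadrilateral with vertices (-3, -5), (3, 19), (-11, -15), (11, 1) in order.
The shoelace formula gives twice the area as |[(-3)·19 − 3·(-5)] + [3·(-15) − (-11)·19] + [(-11)·1 − 11·(-15)] + [11·(-5) − (-3)·1]| = 224, so the area is 112.
Along each edge there are gcd(|Δx|,|Δy|)+1 lattice points, so counting each shared vertex once the boundary has gcd(6,24) + gcd(14,34) + gcd(22,16) + gcd(14,6) = 6+2+2+2 = 12.
By Pick's theorem I = A − B/2 + 1 = 112 − 12/2 + 1 = 107.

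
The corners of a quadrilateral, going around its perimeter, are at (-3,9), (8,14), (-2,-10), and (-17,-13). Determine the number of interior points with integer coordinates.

The shoelace formula gives twice the area as |[(-3)·14 − 8·9] + [8·(-10) − (-2)·14] + [(-2)·(-13) − (-17)·(-10)] + [(-17)·9 − (-3)·(-13)]| = 502, so the area is 251.
Summing gcd(|Δx|,|Δy|) over the edges gives the boundary count: gcd(11,5) + gcd(10,24) + gcd(15,3) + gcd(14,22) = 1+2+3+2 = 8.
By Pick's theorem A = I + B/2 − 1, so I = 251 − 8/2 + 1 = 248.

248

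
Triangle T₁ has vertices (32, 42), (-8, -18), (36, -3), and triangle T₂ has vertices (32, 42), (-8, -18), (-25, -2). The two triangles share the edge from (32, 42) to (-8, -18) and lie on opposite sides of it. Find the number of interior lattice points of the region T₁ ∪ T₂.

The union is the simple quadrilateral with vertices (32, 42), (36, -3), (-8, -18), (-25, -2) in order.
By the shoelace formula, twice the signed area is |(32·(-3) − 36·42) + (36·(-18) − (-8)·(-3)) + ((-8)·(-2) − (-25)·(-18)) + ((-25)·42 − 32·(-2))| = 3700, so the area is 1850.
Summing gcd(|Δx|,|Δy|) over the edges gives the boundary count: gcd(4,45) + gcd(44,15) + gcd(17,16) + gcd(57,44) = 1+1+1+1 = 4.
By Pick's theorem I = A − B/2 + 1 = 1850 − 4/2 + 1 = 1849.

1849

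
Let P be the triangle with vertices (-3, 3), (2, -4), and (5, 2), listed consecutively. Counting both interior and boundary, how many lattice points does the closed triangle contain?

29

The shoelace formula gives twice the area as |[(-3)·(-4) − 2·3] + [2·2 − 5·(-4)] + [5·3 − (-3)·2]| = 51, so the area is 51/2.
Summing gcd(|Δx|,|Δy|) over the edges gives the boundary count: gcd(5,7) + gcd(3,6) + gcd(8,1) = 1+3+1 = 5.
Pick's theorem gives I = A − B/2 + 1 = 51/2 − 5/2 + 1 = 24, so the closed region contains I + B = 24 + 5 = 29 lattice points.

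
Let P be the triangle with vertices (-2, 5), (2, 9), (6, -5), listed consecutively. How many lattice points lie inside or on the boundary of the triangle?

41

The shoelace formula gives twice the area as |[(-2)·9 − 2·5] + [2·(-5) − 6·9] + [6·5 − (-2)·(-5)]| = 72, so the area is 36.
Along each edge there are gcd(|Δx|,|Δy|)+1 lattice points, so counting each shared vertex once the boundary has gcd(4,4) + gcd(4,14) + gcd(8,10) = 4+2+2 = 8.
Pick's theorem gives I = A − B/2 + 1 = 36 − 8/2 + 1 = 33, so the closed region contains I + B = 33 + 8 = 41 lattice points.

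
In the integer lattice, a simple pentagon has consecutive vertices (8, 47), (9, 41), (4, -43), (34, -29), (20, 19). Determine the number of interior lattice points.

1353

By the shoelace formula, twice the signed area is |[8·41 − 9·47] + [9·(-43) − 4·41] + [4·(-29) − 34·(-43)] + [34·19 − 20·(-29)] + [20·47 − 8·19]| = 2714, so the area is 1357.
Along each edge there are gcd(|Δx|,|Δy|)+1 lattice points, so counting each shared vertex once the boundary has gcd(1,6) + gcd(5,84) + gcd(30,14) + gcd(14,48) + gcd(12,28) = 1+1+2+2+4 = 10.
Pick's theorem gives I = A − B/2 + 1 = 1357 − 10/2 + 1 = 1353.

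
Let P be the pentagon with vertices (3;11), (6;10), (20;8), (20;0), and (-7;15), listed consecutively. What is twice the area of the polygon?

Using the shoelace formula, 2A = |[3·10 − 6·11] + [6·8 − 20·10] + [20·0 − 20·8] + [20·15 − (-7)·0] + [(-7)·11 − 3·15]| = 170, so the area is 85.

170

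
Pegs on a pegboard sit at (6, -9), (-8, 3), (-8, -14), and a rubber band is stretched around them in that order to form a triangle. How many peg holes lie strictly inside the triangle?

110

Using the shoelace formula, 2A = |[6·3 − (-8)·(-9)] + [(-8)·(-14) − (-8)·3] + [(-8)·(-9) − 6·(-14)]| = 238, so the area is 119.
Along each edge there are gcd(|Δx|,|Δy|)+1 lattice points, so counting each shared vertex once the boundary has gcd(14,12) + gcd(0,17) + gcd(14,5) = 2+17+1 = 20.
Pick's theorem gives I = A − B/2 + 1 = 119 − 20/2 + 1 = 110.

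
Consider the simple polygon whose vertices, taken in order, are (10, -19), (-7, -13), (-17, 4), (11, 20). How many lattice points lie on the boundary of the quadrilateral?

7

Summing gcd(|Δx|,|Δy|) over the edges gives the boundary count: gcd(17,6) + gcd(10,17) + gcd(28,16) + gcd(1,39) = 1+1+4+1 = 7.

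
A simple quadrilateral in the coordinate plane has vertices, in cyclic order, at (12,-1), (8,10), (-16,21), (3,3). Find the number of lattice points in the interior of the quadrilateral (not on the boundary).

152

Using the shoelace formula, 2A = |[12·10 − 8·(-1)] + [8·21 − (-16)·10] + [(-16)·3 − 3·21] + [3·(-1) − 12·3]| = 306, so the area is 153.
The number of boundary lattice points is Σ gcd(|Δx|,|Δy|) = gcd(4,11) + gcd(24,11) + gcd(19,18) + gcd(9,4) = 1+1+1+1 = 4.
By Pick's theorem A = I + B/2 − 1, so I = 153 − 4/2 + 1 = 152.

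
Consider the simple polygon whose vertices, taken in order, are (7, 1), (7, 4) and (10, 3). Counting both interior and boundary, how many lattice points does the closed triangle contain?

By the shoelace formula, twice the signed area is |(7·4 − 7·1) + (7·3 − 10·4) + (10·1 − 7·3)| = 9, so the area is 9/2.
Summing gcd(|Δx|,|Δy|) over the edges gives the boundary count: gcd(0,3) + gcd(3,1) + gcd(3,2) = 3+1+1 = 5.
Pick's theorem gives I = A − B/2 + 1 = 9/2 − 5/2 + 1 = 3, so the closed region contains I + B = 3 + 5 = 8 lattice points.

8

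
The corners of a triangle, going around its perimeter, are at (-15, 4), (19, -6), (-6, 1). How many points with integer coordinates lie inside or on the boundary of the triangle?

10

Using the shoelace formula, 2A = |[(-15)·(-6) − 19·4] + [19·1 − (-6)·(-6)] + [(-6)·4 − (-15)·1]| = 12, so the area is 6.
The number of boundary lattice points is Σ gcd(|Δx|,|Δy|) = gcd(34,10) + gcd(25,7) + gcd(9,3) = 2+1+3 = 6.
Pick's theorem gives I = A − B/2 + 1 = 6 − 6/2 + 1 = 4, so the closed region contains I + B = 4 + 6 = 10 lattice points.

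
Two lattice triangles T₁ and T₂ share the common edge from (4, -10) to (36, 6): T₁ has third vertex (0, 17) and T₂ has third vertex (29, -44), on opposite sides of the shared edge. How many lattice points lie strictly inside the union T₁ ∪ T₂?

The union is the simple quadrilateral with vertices (4, -10), (0, 17), (36, 6), (29, -44) in order.
By the shoelace formula, twice the signed area is |(4·17 − 0·(-10)) + (0·6 − 36·17) + (36·(-44) − 29·6) + (29·(-10) − 4·(-44))| = 2416, so the area is 1208.
Along each edge there are gcd(|Δx|,|Δy|)+1 lattice points, so counting each shared vertex once the boundary has gcd(4,27) + gcd(36,11) + gcd(7,50) + gcd(25,34) = 1+1+1+1 = 4.
By Pick's theorem I = A − B/2 + 1 = 1208 − 4/2 + 1 = 1207.

1207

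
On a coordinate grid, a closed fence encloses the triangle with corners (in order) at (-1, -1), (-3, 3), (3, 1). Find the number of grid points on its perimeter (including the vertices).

Summing gcd(|Δx|,|Δy|) over the edges gives the boundary count: gcd(2,4) + gcd(6,2) + gcd(4,2) = 2+2+2 = 6.

6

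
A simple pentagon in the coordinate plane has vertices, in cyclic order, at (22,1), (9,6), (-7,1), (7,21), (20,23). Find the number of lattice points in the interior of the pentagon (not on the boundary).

360

Using the shoelace formula, 2A = |(22·6 − 9·1) + (9·1 − (-7)·6) + ((-7)·21 − 7·1) + (7·23 − 20·21) + (20·1 − 22·23)| = 725, so the area is 362.5.
The number of boundary lattice points is Σ gcd(|Δx|,|Δy|) = gcd(13,5) + gcd(16,5) + gcd(14,20) + gcd(13,2) + gcd(2,22) = 1+1+2+1+2 = 7.
By Pick's theorem A = I + B/2 − 1, so I = 362.5 − 7/2 + 1 = 360.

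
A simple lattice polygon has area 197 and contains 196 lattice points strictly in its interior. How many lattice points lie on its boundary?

4

Pick's theorem gives A = I + B/2 − 1, so B = 2(A − I + 1) = 2(197 − 196 + 1) = 4.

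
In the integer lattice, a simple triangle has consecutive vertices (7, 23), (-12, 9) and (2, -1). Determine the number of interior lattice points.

The shoelace formula gives twice the area as |[7·9 − (-12)·23] + [(-12)·(-1) − 2·9] + [2·23 − 7·(-1)]| = 386, so the area is 193.
The number of boundary lattice points is Σ gcd(|Δx|,|Δy|) = gcd(19,14) + gcd(14,10) + gcd(5,24) = 1+2+1 = 4.
By Pick's theorem A = I + B/2 − 1, so I = 193 − 4/2 + 1 = 192.

192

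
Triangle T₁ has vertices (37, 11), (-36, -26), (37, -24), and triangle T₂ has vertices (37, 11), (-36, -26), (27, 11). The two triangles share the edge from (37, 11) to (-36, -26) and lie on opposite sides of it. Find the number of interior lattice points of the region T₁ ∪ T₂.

The union is the simple quadrilateral with vertices (37, 11), (37, -24), (-36, -26), (27, 11) in order.
By the shoelace formula, twice the signed area is |[37·(-24) − 37·11] + [37·(-26) − (-36)·(-24)] + [(-36)·11 − 27·(-26)] + [27·11 − 37·11]| = 2925, so the area is 1462.5.
Along each edge there are gcd(|Δx|,|Δy|)+1 lattice points, so counting each shared vertex once the boundary has gcd(0,35) + gcd(73,2) + gcd(63,37) + gcd(10,0) = 35+1+1+10 = 47.
By Pick's theorem I = A − B/2 + 1 = 1462.5 − 47/2 + 1 = 1440.

1440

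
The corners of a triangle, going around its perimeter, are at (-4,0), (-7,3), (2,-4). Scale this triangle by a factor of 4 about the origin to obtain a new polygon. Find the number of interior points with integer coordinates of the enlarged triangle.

Using the shoelace formula, 2A = |((-4)·3 − (-7)·0) + ((-7)·(-4) − 2·3) + (2·0 − (-4)·(-4))| = 6, so the area is 3.
Along each edge there are gcd(|Δx|,|Δy|)+1 lattice points, so counting each shared vertex once the boundary has gcd(3,3) + gcd(9,7) + gcd(6,4) = 3+1+2 = 6.
Scaling by 4 multiplies the area by 4² = 16 (so the new area is 48) and multiplies the boundary lattice-point count by 4, giving 24.
By Pick's theorem, the interior count of the dilated polygon is 48 − 24/2 + 1 = 37.

37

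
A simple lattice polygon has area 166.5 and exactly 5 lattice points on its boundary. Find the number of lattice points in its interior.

From Pick's theorem, I = A − B/2 + 1 = 166.5 − 5/2 + 1 = 165.

165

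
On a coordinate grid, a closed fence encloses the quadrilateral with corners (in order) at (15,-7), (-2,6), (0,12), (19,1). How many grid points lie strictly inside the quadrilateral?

159

By the shoelace formula, twice the signed area is |(15·6 − (-2)·(-7)) + ((-2)·12 − 0·6) + (0·1 − 19·12) + (19·(-7) − 15·1)| = 324, so the area is 162.
The number of boundary lattice points is Σ gcd(|Δx|,|Δy|) = gcd(17,13) + gcd(2,6) + gcd(19,11) + gcd(4,8) = 1+2+1+4 = 8.
By Pick's theorem A = I + B/2 − 1, so I = 162 − 8/2 + 1 = 159.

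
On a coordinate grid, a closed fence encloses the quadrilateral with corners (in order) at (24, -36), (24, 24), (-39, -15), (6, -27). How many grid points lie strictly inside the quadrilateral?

By the shoelace formula, twice the signed area is |(24·24 − 24·(-36)) + (24·(-15) − (-39)·24) + ((-39)·(-27) − 6·(-15)) + (6·(-36) − 24·(-27))| = 3591, so the area is 3591/2.
The number of boundary lattice points is Σ gcd(|Δx|,|Δy|) = gcd(0,60) + gcd(63,39) + gcd(45,12) + gcd(18,9) = 60+3+3+9 = 75.
Pick's theorem gives I = A − B/2 + 1 = 3591/2 − 75/2 + 1 = 1759.

1759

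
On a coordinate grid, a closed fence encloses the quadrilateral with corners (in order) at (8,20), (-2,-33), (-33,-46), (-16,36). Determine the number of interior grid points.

1872

By the shoelace formula, twice the signed area is |(8·(-33) − (-2)·20) + ((-2)·(-46) − (-33)·(-33)) + ((-33)·36 − (-16)·(-46)) + ((-16)·20 − 8·36)| = 3753, so the area is 3753/2.
The number of boundary lattice points is Σ gcd(|Δx|,|Δy|) = gcd(10,53) + gcd(31,13) + gcd(17,82) + gcd(24,16) = 1+1+1+8 = 11.
By Pick's theorem A = I + B/2 − 1, so I = 3753/2 − 11/2 + 1 = 1872.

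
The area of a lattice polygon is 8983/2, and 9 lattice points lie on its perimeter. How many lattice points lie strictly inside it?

4488

Pick's theorem A = I + B/2 − 1 rearranges to I = A − B/2 + 1 = 8983/2 − 9/2 + 1 = 4488.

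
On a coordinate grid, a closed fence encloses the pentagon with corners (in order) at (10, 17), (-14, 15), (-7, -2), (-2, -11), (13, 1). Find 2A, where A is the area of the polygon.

Using the shoelace formula, 2A = |[10·15 − (-14)·17] + [(-14)·(-2) − (-7)·15] + [(-7)·(-11) − (-2)·(-2)] + [(-2)·1 − 13·(-11)] + [13·17 − 10·1]| = 946, so the area is 473.

946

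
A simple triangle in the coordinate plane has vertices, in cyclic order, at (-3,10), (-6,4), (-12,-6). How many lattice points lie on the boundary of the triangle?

6

Along each edge there are gcd(|Δx|,|Δy|)+1 lattice points, so counting each shared vertex once the boundary has gcd(3,6) + gcd(6,10) + gcd(9,16) = 3+2+1 = 6.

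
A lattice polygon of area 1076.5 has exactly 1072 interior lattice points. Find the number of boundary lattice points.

Pick's theorem gives A = I + B/2 − 1, so B = 2(A − I + 1) = 2(1076.5 − 1072 + 1) = 11.

11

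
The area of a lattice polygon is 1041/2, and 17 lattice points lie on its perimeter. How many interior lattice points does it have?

Pick's theorem A = I + B/2 − 1 rearranges to I = A − B/2 + 1 = 1041/2 − 17/2 + 1 = 513.

513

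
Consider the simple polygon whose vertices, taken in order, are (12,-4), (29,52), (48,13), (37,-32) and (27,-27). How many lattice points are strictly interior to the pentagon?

1654

By the shoelace formula, twice the signed area is |[12·52 − 29·(-4)] + [29·13 − 48·52] + [48·(-32) − 37·13] + [37·(-27) − 27·(-32)] + [27·(-4) − 12·(-27)]| = 3315, so the area is 3315/2.
Summing gcd(|Δx|,|Δy|) over the edges gives the boundary count: gcd(17,56) + gcd(19,39) + gcd(11,45) + gcd(10,5) + gcd(15,23) = 1+1+1+5+1 = 9.
By Pick's theorem A = I + B/2 − 1, so I = 3315/2 − 9/2 + 1 = 1654.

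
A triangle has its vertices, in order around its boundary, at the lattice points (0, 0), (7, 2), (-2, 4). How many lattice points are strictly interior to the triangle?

By the shoelace formula, twice the signed area is |(0·2 − 7·0) + (7·4 − (-2)·2) + ((-2)·0 − 0·4)| = 32, so the area is 16.
The number of boundary lattice points is Σ gcd(|Δx|,|Δy|) = gcd(7,2) + gcd(9,2) + gcd(2,4) = 1+1+2 = 4.
Pick's theorem gives I = A − B/2 + 1 = 16 − 4/2 + 1 = 15.

15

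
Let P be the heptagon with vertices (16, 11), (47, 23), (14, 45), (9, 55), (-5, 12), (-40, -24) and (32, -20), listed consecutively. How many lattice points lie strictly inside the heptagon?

2605

By the shoelace formula, twice the signed area is |(16·23 − 47·11) + (47·45 − 14·23) + (14·55 − 9·45) + (9·12 − (-5)·55) + ((-5)·(-24) − (-40)·12) + ((-40)·(-20) − 32·(-24)) + (32·11 − 16·(-20))| = 5232, so the area is 2616.
The number of boundary lattice points is Σ gcd(|Δx|,|Δy|) = gcd(31,12) + gcd(33,22) + gcd(5,10) + gcd(14,43) + gcd(35,36) + gcd(72,4) + gcd(16,31) = 1+11+5+1+1+4+1 = 24.
Pick's theorem gives I = A − B/2 + 1 = 2616 − 24/2 + 1 = 2605.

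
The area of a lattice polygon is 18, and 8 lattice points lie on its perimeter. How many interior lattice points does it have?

15

From Pick's theorem, I = A − B/2 + 1 = 18 − 8/2 + 1 = 15.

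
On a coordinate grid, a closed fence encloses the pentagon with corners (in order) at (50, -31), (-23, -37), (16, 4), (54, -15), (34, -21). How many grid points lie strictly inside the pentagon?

1562

By the shoelace formula, twice the signed area is |[50·(-37) − (-23)·(-31)] + [(-23)·4 − 16·(-37)] + [16·(-15) − 54·4] + [54·(-21) − 34·(-15)] + [34·(-31) − 50·(-21)]| = 3147, so the area is 1573.5.
The number of boundary lattice points is Σ gcd(|Δx|,|Δy|) = gcd(73,6) + gcd(39,41) + gcd(38,19) + gcd(20,6) + gcd(16,10) = 1+1+19+2+2 = 25.
Pick's theorem gives I = A − B/2 + 1 = 1573.5 − 25/2 + 1 = 1562.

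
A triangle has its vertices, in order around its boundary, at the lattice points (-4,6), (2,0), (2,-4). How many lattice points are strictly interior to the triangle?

By the shoelace formula, twice the signed area is |[(-4)·0 − 2·6] + [2·(-4) − 2·0] + [2·6 − (-4)·(-4)]| = 24, so the area is 12.
Along each edge there are gcd(|Δx|,|Δy|)+1 lattice points, so counting each shared vertex once the boundary has gcd(6,6) + gcd(0,4) + gcd(6,10) = 6+4+2 = 12.
Pick's theorem gives I = A − B/2 + 1 = 12 − 12/2 + 1 = 7.

7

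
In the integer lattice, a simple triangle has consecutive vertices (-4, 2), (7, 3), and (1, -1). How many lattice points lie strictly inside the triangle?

By the shoelace formula, twice the signed area is |[(-4)·3 − 7·2] + [7·(-1) − 1·3] + [1·2 − (-4)·(-1)]| = 38, so the area is 19.
Summing gcd(|Δx|,|Δy|) over the edges gives the boundary count: gcd(11,1) + gcd(6,4) + gcd(5,3) = 1+2+1 = 4.
By Pick's theorem A = I + B/2 − 1, so I = 19 − 4/2 + 1 = 18.

18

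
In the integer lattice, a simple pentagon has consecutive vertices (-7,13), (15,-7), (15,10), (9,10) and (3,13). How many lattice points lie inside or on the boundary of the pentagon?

213

By the shoelace formula, twice the signed area is |[(-7)·(-7) − 15·13] + [15·10 − 15·(-7)] + [15·10 − 9·10] + [9·13 − 3·10] + [3·13 − (-7)·13]| = 386, so the area is 193.
Summing gcd(|Δx|,|Δy|) over the edges gives the boundary count: gcd(22,20) + gcd(0,17) + gcd(6,0) + gcd(6,3) + gcd(10,0) = 2+17+6+3+10 = 38.
Pick's theorem gives I = A − B/2 + 1 = 193 − 38/2 + 1 = 175, so the closed region contains I + B = 175 + 38 = 213 lattice points.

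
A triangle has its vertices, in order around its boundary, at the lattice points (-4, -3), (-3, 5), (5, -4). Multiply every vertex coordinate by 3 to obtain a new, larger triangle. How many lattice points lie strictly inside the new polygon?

The shoelace formula gives twice the area as |((-4)·5 − (-3)·(-3)) + ((-3)·(-4) − 5·5) + (5·(-3) − (-4)·(-4))| = 73, so the area is 36.5.
The number of boundary lattice points is Σ gcd(|Δx|,|Δy|) = gcd(1,8) + gcd(8,9) + gcd(9,1) = 1+1+1 = 3.
Scaling by 3 multiplies the area by 3² = 9 (so the new area is 328.5) and multiplies the boundary lattice-point count by 3, giving 9.
By Pick's theorem, the interior count of the dilated polygon is 328.5 − 9/2 + 1 = 325.

325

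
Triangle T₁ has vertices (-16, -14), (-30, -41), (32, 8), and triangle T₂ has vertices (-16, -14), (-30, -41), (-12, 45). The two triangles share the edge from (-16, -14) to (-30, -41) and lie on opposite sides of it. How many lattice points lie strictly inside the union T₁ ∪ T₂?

851

The union is the simple quadrilateral with vertices (-16, -14), (32, 8), (-30, -41), (-12, 45) in order.
Using the shoelace formula, 2A = |[(-16)·8 − 32·(-14)] + [32·(-41) − (-30)·8] + [(-30)·45 − (-12)·(-41)] + [(-12)·(-14) − (-16)·45]| = 1706, so the area is 853.
Along each edge there are gcd(|Δx|,|Δy|)+1 lattice points, so counting each shared vertex once the boundary has gcd(48,22) + gcd(62,49) + gcd(18,86) + gcd(4,59) = 2+1+2+1 = 6.
By Pick's theorem I = A − B/2 + 1 = 853 − 6/2 + 1 = 851.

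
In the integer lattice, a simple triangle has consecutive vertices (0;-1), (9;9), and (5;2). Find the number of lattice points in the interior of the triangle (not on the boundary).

11

By the shoelace formula, twice the signed area is |(0·9 − 9·(-1)) + (9·2 − 5·9) + (5·(-1) − 0·2)| = 23, so the area is 23/2.
Summing gcd(|Δx|,|Δy|) over the edges gives the boundary count: gcd(9,10) + gcd(4,7) + gcd(5,3) = 1+1+1 = 3.
Pick's theorem gives I = A − B/2 + 1 = 23/2 − 3/2 + 1 = 11.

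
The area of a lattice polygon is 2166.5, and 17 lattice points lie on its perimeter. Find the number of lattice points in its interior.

From Pick's theorem, I = A − B/2 + 1 = 2166.5 − 17/2 + 1 = 2159.

2159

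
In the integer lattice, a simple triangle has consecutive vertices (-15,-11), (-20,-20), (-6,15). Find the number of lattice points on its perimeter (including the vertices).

Summing gcd(|Δx|,|Δy|) over the edges gives the boundary count: gcd(5,9) + gcd(14,35) + gcd(9,26) = 1+7+1 = 9.

9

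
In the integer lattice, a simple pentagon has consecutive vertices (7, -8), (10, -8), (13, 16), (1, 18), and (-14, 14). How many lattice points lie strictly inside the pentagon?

389

The shoelace formula gives twice the area as |[7·(-8) − 10·(-8)] + [10·16 − 13·(-8)] + [13·18 − 1·16] + [1·14 − (-14)·18] + [(-14)·(-8) − 7·14]| = 786, so the area is 393.
Summing gcd(|Δx|,|Δy|) over the edges gives the boundary count: gcd(3,0) + gcd(3,24) + gcd(12,2) + gcd(15,4) + gcd(21,22) = 3+3+2+1+1 = 10.
Pick's theorem gives I = A − B/2 + 1 = 393 − 10/2 + 1 = 389.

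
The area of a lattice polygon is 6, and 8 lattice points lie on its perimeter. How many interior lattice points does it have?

Pick's theorem A = I + B/2 − 1 rearranges to I = A − B/2 + 1 = 6 − 8/2 + 1 = 3.

3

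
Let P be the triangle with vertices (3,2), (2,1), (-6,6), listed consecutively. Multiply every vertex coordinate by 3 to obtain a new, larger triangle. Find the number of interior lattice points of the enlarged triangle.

55

By the shoelace formula, twice the signed area is |(3·1 − 2·2) + (2·6 − (-6)·1) + ((-6)·2 − 3·6)| = 13, so the area is 6.5.
The number of boundary lattice points is Σ gcd(|Δx|,|Δy|) = gcd(1,1) + gcd(8,5) + gcd(9,4) = 1+1+1 = 3.
Scaling by 3 multiplies the area by 3² = 9 (so the new area is 117/2) and multiplies the boundary lattice-point count by 3, giving 9.
By Pick's theorem, the interior count of the dilated polygon is 117/2 − 9/2 + 1 = 55.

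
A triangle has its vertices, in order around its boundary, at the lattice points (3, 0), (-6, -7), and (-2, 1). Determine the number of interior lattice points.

By the shoelace formula, twice the signed area is |[3·(-7) − (-6)·0] + [(-6)·1 − (-2)·(-7)] + [(-2)·0 − 3·1]| = 44, so the area is 22.
Summing gcd(|Δx|,|Δy|) over the edges gives the boundary count: gcd(9,7) + gcd(4,8) + gcd(5,1) = 1+4+1 = 6.
Pick's theorem gives I = A − B/2 + 1 = 22 − 6/2 + 1 = 20.

20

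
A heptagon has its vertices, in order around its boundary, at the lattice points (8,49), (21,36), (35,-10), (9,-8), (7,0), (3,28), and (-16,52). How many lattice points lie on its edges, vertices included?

27

Along each edge there are gcd(|Δx|,|Δy|)+1 lattice points, so counting each shared vertex once the boundary has gcd(13,13) + gcd(14,46) + gcd(26,2) + gcd(2,8) + gcd(4,28) + gcd(19,24) + gcd(24,3) = 13+2+2+2+4+1+3 = 27.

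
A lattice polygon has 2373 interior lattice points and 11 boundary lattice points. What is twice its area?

4755

By Pick's theorem, A = I + B/2 − 1 = 2373 + 11/2 − 1 = 4755/2.
Hence 2A = 4755.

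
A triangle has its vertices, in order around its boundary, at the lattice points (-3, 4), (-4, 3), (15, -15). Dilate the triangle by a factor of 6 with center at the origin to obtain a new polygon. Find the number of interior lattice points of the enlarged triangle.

Using the shoelace formula, 2A = |[(-3)·3 − (-4)·4] + [(-4)·(-15) − 15·3] + [15·4 − (-3)·(-15)]| = 37, so the area is 18.5.
The number of boundary lattice points is Σ gcd(|Δx|,|Δy|) = gcd(1,1) + gcd(19,18) + gcd(18,19) = 1+1+1 = 3.
Scaling by 6 multiplies the area by 6² = 36 (so the new area is 666) and multiplies the boundary lattice-point count by 6, giving 18.
By Pick's theorem, the interior count of the dilated polygon is 666 − 18/2 + 1 = 658.

658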